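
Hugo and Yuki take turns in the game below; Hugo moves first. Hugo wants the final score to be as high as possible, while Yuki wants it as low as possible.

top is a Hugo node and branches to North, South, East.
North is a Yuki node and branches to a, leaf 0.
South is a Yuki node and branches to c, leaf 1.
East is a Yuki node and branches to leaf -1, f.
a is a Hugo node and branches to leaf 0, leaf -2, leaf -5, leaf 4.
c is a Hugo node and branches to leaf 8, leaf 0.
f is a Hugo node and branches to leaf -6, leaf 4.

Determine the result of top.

1

a (Hugo): max(0, -2, -5, 4) = 4
North (Yuki): min(4, 0) = 0
c (Hugo): max(8, 0) = 8
South (Yuki): min(8, 1) = 1
f (Hugo): max(-6, 4) = 4
East (Yuki): min(-1, 4) = -1
top (Hugo): max(0, 1, -1) = 1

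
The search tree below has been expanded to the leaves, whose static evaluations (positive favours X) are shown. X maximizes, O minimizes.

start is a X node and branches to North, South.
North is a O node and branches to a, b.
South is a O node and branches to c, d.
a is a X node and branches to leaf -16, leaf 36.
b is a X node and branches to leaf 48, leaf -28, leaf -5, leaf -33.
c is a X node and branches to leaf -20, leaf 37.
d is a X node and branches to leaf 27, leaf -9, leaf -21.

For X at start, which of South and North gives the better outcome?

c (X): max(-20, 37) = 37
d (X): max(27, -9, -21) = 27
South (O): min(37, 27) = 27
a (X): max(-16, 36) = 36
b (X): max(48, -28, -5, -33) = 48
North (O): min(36, 48) = 36
X prefers the higher value; South=27, North=36. North is better since 36 > 27.

North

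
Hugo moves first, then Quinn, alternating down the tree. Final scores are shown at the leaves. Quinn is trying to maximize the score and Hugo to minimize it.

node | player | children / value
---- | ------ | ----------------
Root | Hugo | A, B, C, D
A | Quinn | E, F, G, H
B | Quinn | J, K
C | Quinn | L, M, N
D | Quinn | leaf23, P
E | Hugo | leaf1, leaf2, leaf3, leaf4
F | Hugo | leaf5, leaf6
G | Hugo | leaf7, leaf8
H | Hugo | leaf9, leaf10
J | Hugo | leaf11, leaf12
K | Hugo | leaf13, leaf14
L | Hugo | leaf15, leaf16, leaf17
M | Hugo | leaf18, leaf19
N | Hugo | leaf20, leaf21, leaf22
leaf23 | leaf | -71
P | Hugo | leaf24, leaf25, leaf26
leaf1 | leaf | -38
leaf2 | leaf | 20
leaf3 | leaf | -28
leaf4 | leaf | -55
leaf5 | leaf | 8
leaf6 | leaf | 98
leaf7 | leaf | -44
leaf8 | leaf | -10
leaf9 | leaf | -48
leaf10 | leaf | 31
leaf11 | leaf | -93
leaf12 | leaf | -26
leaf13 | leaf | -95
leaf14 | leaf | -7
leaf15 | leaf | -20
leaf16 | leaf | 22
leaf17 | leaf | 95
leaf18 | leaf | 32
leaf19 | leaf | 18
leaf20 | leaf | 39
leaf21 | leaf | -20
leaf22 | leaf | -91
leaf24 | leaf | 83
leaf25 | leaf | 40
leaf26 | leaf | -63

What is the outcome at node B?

-93

J (Hugo): min(-93, -26) = -93
K (Hugo): min(-95, -7) = -95
B (Quinn): max(-93, -95) = -93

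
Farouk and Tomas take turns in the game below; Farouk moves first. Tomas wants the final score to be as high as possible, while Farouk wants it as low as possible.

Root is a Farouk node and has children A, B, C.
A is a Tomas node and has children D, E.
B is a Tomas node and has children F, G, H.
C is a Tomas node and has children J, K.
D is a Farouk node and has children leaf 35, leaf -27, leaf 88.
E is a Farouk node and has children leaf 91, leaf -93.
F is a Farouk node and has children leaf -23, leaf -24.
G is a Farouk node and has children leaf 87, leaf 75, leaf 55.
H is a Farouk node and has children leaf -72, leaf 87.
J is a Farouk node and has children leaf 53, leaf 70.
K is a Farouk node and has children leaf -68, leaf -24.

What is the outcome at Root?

D (Farouk): min(35, -27, 88) = -27
E (Farouk): min(91, -93) = -93
A (Tomas): max(-27, -93) = -27
F (Farouk): min(-23, -24) = -24
G (Farouk): min(87, 75, 55) = 55
H (Farouk): min(-72, 87) = -72
B (Tomas): max(-24, 55, -72) = 55
J (Farouk): min(53, 70) = 53
K (Farouk): min(-68, -24) = -68
C (Tomas): max(53, -68) = 53
Root (Farouk): min(-27, 55, 53) = -27

-27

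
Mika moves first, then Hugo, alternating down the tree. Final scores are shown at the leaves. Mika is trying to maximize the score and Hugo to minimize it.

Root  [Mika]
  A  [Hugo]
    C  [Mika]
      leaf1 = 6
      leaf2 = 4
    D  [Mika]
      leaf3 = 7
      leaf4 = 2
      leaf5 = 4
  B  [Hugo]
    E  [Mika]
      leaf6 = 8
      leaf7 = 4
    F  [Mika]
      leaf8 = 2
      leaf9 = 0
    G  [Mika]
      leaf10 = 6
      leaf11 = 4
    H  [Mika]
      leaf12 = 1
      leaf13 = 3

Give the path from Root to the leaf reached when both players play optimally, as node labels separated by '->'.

Root -> A -> C -> leaf1

C (Mika): max(6, 4) = 6
D (Mika): max(7, 2, 4) = 7
A (Hugo): min(6, 7) = 6
E (Mika): max(8, 4) = 8
F (Mika): max(2, 0) = 2
G (Mika): max(6, 4) = 6
H (Mika): max(1, 3) = 3
B (Hugo): min(8, 2, 6, 3) = 2
Root (Mika): max(6, 2) = 6
At Root, Mika picks A (highest: 6).
At A, Hugo picks C (lowest: 6).
At C, Mika picks leaf1 (highest: 6).
Terminal value 6.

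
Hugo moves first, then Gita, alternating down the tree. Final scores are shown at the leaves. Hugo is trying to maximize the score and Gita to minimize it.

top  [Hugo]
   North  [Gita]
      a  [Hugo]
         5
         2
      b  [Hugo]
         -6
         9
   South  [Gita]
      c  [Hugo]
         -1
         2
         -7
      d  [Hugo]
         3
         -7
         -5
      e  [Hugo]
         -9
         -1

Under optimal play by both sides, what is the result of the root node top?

a (Hugo): max(5, 2) = 5
b (Hugo): max(-6, 9) = 9
North (Gita): min(5, 9) = 5
c (Hugo): max(-1, 2, -7) = 2
d (Hugo): max(3, -7, -5) = 3
e (Hugo): max(-9, -1) = -1
South (Gita): min(2, 3, -1) = -1
top (Hugo): max(5, -1) = 5

5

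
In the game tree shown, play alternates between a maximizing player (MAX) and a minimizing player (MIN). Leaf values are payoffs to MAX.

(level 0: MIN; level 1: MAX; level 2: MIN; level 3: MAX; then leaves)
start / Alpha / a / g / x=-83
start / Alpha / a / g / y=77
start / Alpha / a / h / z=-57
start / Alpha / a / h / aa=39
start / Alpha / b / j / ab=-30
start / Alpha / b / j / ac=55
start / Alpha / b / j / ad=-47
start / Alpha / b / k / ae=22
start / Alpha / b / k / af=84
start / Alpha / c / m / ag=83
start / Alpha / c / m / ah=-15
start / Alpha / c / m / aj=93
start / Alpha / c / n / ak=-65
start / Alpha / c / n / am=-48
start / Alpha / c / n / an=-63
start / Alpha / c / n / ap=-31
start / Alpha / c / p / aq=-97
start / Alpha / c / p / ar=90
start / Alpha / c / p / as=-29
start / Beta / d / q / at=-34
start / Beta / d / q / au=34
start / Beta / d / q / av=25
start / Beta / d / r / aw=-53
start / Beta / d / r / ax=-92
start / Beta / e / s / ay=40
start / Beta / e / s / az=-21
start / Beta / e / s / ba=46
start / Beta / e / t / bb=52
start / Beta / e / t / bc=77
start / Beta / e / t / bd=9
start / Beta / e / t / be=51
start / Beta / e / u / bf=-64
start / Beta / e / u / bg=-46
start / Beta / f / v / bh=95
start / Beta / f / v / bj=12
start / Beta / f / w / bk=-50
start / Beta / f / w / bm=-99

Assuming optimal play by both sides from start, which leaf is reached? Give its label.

bg

g (MAX): max(-83, 77) = 77
h (MAX): max(-57, 39) = 39
a (MIN): min(77, 39) = 39
j (MAX): max(-30, 55, -47) = 55
k (MAX): max(22, 84) = 84
b (MIN): min(55, 84) = 55
m (MAX): max(83, -15, 93) = 93
n (MAX): max(-65, -48, -63, -31) = -31
p (MAX): max(-97, 90, -29) = 90
c (MIN): min(93, -31, 90) = -31
Alpha (MAX): max(39, 55, -31) = 55
q (MAX): max(-34, 34, 25) = 34
r (MAX): max(-53, -92) = -53
d (MIN): min(34, -53) = -53
s (MAX): max(40, -21, 46) = 46
t (MAX): max(52, 77, 9, 51) = 77
u (MAX): max(-64, -46) = -46
e (MIN): min(46, 77, -46) = -46
v (MAX): max(95, 12) = 95
w (MAX): max(-50, -99) = -50
f (MIN): min(95, -50) = -50
Beta (MAX): max(-53, -46, -50) = -46
start (MIN): min(55, -46) = -46
At start, MIN picks Beta (lowest: -46).
At Beta, MAX picks e (highest: -46).
At e, MIN picks u (lowest: -46).
At u, MAX picks bg (highest: -46).
Terminal value -46.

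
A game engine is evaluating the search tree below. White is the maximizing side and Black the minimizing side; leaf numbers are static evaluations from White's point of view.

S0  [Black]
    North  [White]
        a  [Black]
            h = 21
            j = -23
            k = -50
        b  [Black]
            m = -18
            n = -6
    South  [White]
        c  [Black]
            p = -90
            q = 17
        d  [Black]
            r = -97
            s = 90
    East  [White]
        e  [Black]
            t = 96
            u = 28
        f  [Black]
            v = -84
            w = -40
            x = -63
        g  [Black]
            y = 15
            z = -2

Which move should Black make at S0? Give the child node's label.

a (Black): min(21, -23, -50) = -50
b (Black): min(-18, -6) = -18
North (White): max(-50, -18) = -18
c (Black): min(-90, 17) = -90
d (Black): min(-97, 90) = -97
South (White): max(-90, -97) = -90
e (Black): min(96, 28) = 28
f (Black): min(-84, -40, -63) = -84
g (Black): min(15, -2) = -2
East (White): max(28, -84, -2) = 28
S0 (Black): min(-18, -90, 28) = -90
Black at S0 wants the lowest of {North=-18, South=-90, East=28}, so chooses South.

South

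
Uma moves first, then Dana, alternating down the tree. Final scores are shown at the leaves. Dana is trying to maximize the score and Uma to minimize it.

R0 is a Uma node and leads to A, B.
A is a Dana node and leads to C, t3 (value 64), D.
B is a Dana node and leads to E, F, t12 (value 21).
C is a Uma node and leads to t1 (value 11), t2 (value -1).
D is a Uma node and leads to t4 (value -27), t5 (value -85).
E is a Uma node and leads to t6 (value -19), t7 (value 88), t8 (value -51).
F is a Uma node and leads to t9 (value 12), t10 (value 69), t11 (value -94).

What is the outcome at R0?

C (Uma): min(11, -1) = -1
D (Uma): min(-27, -85) = -85
A (Dana): max(-1, 64, -85) = 64
E (Uma): min(-19, 88, -51) = -51
F (Uma): min(12, 69, -94) = -94
B (Dana): max(-51, -94, 21) = 21
R0 (Uma): min(64, 21) = 21

21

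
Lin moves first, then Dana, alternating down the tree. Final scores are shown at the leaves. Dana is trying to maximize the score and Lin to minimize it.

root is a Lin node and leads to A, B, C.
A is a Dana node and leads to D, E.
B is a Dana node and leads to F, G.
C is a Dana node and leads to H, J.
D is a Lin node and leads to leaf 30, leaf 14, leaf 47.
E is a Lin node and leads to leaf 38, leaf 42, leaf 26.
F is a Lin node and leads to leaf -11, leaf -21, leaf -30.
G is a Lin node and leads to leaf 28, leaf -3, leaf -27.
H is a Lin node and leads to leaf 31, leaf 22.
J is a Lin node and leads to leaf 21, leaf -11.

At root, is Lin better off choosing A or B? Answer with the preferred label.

D (Lin): min(30, 14, 47) = 14
E (Lin): min(38, 42, 26) = 26
A (Dana): max(14, 26) = 26
F (Lin): min(-11, -21, -30) = -30
G (Lin): min(28, -3, -27) = -27
B (Dana): max(-30, -27) = -27
Lin prefers the lower value; A=26, B=-27. B is better since -27 < 26.

B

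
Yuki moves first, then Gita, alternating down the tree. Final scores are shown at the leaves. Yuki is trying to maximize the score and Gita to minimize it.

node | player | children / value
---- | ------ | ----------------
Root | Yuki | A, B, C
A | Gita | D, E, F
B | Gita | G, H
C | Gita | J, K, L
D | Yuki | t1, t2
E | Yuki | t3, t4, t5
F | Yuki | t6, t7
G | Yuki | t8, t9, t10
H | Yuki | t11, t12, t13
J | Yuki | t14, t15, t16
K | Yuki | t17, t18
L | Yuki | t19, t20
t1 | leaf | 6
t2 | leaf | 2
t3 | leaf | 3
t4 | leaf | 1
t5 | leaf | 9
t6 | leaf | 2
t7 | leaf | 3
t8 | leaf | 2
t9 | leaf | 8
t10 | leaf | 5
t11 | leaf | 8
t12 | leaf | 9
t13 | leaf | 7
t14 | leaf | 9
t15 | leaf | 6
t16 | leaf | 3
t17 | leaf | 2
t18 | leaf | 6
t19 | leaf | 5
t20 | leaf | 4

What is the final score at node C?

5

J (Yuki): max(9, 6, 3) = 9
K (Yuki): max(2, 6) = 6
L (Yuki): max(5, 4) = 5
C (Gita): min(9, 6, 5) = 5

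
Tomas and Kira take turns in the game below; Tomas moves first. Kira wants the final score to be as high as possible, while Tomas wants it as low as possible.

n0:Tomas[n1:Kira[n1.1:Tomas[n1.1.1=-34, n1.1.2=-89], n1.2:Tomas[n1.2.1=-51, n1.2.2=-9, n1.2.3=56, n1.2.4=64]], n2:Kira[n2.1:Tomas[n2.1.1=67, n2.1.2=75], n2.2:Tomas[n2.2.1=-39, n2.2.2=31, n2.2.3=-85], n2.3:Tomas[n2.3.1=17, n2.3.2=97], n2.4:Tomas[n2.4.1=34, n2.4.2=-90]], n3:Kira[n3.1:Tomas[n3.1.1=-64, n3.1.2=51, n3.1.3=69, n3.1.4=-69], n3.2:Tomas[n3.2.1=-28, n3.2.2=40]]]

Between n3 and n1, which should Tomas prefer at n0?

n3.1 (Tomas): min(-64, 51, 69, -69) = -69
n3.2 (Tomas): min(-28, 40) = -28
n3 (Kira): max(-69, -28) = -28
n1.1 (Tomas): min(-34, -89) = -89
n1.2 (Tomas): min(-51, -9, 56, 64) = -51
n1 (Kira): max(-89, -51) = -51
Tomas prefers the lower value; n3=-28, n1=-51. n1 is better since -51 < -28.

n1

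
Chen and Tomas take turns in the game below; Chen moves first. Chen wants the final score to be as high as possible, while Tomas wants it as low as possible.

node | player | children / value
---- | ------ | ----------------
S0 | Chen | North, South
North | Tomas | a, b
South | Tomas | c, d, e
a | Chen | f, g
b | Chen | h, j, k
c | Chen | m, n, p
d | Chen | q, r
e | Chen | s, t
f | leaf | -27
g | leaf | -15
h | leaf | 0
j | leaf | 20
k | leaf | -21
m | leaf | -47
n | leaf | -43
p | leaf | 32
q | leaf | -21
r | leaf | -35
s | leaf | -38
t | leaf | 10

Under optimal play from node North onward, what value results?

a (Chen): max(-27, -15) = -15
b (Chen): max(0, 20, -21) = 20
North (Tomas): min(-15, 20) = -15

-15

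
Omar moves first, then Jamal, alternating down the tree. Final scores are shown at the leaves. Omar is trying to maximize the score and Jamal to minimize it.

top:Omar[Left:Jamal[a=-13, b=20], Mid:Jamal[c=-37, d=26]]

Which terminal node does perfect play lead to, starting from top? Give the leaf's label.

Left (Jamal): min(-13, 20) = -13
Mid (Jamal): min(-37, 26) = -37
top (Omar): max(-13, -37) = -13
At top, Omar picks Left (highest: -13).
At Left, Jamal picks a (lowest: -13).
Terminal value -13.

a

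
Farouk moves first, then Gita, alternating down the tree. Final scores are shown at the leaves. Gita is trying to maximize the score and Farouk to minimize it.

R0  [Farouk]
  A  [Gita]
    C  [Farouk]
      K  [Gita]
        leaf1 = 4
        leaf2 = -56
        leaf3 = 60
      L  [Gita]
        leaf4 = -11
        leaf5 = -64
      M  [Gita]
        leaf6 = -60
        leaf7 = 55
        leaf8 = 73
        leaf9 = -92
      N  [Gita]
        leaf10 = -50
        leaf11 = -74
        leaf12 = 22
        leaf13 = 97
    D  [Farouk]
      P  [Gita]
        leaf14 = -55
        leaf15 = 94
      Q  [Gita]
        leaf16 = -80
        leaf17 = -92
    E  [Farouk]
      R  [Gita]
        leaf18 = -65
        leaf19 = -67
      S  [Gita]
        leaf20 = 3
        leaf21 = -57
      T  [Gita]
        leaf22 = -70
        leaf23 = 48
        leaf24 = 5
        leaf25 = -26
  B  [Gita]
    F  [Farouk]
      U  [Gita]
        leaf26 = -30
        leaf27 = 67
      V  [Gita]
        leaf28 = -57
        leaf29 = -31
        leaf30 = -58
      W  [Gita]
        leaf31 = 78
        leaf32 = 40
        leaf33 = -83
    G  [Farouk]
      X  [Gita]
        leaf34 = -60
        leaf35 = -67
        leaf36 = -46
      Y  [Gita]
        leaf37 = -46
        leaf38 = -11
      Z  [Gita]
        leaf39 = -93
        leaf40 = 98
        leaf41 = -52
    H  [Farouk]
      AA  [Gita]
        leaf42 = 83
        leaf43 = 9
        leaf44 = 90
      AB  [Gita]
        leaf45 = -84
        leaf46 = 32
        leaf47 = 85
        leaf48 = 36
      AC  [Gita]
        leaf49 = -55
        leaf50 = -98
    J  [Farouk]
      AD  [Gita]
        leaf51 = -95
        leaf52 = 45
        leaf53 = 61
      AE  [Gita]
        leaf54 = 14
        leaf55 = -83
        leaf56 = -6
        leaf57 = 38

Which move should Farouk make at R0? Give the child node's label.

K (Gita): max(4, -56, 60) = 60
L (Gita): max(-11, -64) = -11
M (Gita): max(-60, 55, 73, -92) = 73
N (Gita): max(-50, -74, 22, 97) = 97
C (Farouk): min(60, -11, 73, 97) = -11
P (Gita): max(-55, 94) = 94
Q (Gita): max(-80, -92) = -80
D (Farouk): min(94, -80) = -80
R (Gita): max(-65, -67) = -65
S (Gita): max(3, -57) = 3
T (Gita): max(-70, 48, 5, -26) = 48
E (Farouk): min(-65, 3, 48) = -65
A (Gita): max(-11, -80, -65) = -11
U (Gita): max(-30, 67) = 67
V (Gita): max(-57, -31, -58) = -31
W (Gita): max(78, 40, -83) = 78
F (Farouk): min(67, -31, 78) = -31
X (Gita): max(-60, -67, -46) = -46
Y (Gita): max(-46, -11) = -11
Z (Gita): max(-93, 98, -52) = 98
G (Farouk): min(-46, -11, 98) = -46
AA (Gita): max(83, 9, 90) = 90
AB (Gita): max(-84, 32, 85, 36) = 85
AC (Gita): max(-55, -98) = -55
H (Farouk): min(90, 85, -55) = -55
AD (Gita): max(-95, 45, 61) = 61
AE (Gita): max(14, -83, -6, 38) = 38
J (Farouk): min(61, 38) = 38
B (Gita): max(-31, -46, -55, 38) = 38
R0 (Farouk): min(-11, 38) = -11
Farouk at R0 wants the lowest of {A=-11, B=38}, so chooses A.

A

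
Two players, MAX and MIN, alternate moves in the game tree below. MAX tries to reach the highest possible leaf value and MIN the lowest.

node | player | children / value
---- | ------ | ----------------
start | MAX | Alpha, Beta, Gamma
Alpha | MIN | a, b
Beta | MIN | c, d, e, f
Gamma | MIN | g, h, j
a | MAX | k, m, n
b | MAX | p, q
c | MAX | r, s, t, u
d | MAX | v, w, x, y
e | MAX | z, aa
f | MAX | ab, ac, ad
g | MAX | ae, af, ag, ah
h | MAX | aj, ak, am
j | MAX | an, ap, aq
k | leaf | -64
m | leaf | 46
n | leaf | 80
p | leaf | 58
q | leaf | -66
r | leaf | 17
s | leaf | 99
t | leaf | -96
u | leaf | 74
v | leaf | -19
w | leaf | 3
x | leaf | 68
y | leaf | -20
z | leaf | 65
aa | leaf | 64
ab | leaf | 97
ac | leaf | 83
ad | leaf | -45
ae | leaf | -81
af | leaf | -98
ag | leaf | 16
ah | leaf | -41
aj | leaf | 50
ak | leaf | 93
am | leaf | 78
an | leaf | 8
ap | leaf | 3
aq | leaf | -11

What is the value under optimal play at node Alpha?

58

a (MAX): max(-64, 46, 80) = 80
b (MAX): max(58, -66) = 58
Alpha (MIN): min(80, 58) = 58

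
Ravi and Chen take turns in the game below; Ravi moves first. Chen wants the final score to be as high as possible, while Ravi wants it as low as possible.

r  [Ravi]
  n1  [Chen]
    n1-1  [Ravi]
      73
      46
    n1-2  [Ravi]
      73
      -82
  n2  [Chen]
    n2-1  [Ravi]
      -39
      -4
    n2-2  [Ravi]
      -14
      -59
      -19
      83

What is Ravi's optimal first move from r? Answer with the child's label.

n1-1 (Ravi): min(73, 46) = 46
n1-2 (Ravi): min(73, -82) = -82
n1 (Chen): max(46, -82) = 46
n2-1 (Ravi): min(-39, -4) = -39
n2-2 (Ravi): min(-14, -59, -19, 83) = -59
n2 (Chen): max(-39, -59) = -39
r (Ravi): min(46, -39) = -39
Ravi at r wants the lowest of {n1=46, n2=-39}, so chooses n2.

n2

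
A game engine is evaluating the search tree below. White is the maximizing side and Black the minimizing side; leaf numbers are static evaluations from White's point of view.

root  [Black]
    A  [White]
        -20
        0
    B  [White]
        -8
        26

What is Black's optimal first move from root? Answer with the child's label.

A (White): max(-20, 0) = 0
B (White): max(-8, 26) = 26
root (Black): min(0, 26) = 0
Black at root wants the lowest of {A=0, B=26}, so chooses A.

A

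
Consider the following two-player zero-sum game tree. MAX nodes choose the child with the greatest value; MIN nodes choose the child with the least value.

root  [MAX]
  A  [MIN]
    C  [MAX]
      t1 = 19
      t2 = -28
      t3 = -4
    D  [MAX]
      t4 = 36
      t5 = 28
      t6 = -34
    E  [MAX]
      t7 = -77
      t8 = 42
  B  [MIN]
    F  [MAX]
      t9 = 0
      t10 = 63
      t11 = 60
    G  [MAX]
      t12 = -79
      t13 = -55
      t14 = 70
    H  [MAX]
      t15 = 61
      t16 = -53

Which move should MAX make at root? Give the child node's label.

C (MAX): max(19, -28, -4) = 19
D (MAX): max(36, 28, -34) = 36
E (MAX): max(-77, 42) = 42
A (MIN): min(19, 36, 42) = 19
F (MAX): max(0, 63, 60) = 63
G (MAX): max(-79, -55, 70) = 70
H (MAX): max(61, -53) = 61
B (MIN): min(63, 70, 61) = 61
root (MAX): max(19, 61) = 61
MAX at root wants the highest of {A=19, B=61}, so chooses B.

B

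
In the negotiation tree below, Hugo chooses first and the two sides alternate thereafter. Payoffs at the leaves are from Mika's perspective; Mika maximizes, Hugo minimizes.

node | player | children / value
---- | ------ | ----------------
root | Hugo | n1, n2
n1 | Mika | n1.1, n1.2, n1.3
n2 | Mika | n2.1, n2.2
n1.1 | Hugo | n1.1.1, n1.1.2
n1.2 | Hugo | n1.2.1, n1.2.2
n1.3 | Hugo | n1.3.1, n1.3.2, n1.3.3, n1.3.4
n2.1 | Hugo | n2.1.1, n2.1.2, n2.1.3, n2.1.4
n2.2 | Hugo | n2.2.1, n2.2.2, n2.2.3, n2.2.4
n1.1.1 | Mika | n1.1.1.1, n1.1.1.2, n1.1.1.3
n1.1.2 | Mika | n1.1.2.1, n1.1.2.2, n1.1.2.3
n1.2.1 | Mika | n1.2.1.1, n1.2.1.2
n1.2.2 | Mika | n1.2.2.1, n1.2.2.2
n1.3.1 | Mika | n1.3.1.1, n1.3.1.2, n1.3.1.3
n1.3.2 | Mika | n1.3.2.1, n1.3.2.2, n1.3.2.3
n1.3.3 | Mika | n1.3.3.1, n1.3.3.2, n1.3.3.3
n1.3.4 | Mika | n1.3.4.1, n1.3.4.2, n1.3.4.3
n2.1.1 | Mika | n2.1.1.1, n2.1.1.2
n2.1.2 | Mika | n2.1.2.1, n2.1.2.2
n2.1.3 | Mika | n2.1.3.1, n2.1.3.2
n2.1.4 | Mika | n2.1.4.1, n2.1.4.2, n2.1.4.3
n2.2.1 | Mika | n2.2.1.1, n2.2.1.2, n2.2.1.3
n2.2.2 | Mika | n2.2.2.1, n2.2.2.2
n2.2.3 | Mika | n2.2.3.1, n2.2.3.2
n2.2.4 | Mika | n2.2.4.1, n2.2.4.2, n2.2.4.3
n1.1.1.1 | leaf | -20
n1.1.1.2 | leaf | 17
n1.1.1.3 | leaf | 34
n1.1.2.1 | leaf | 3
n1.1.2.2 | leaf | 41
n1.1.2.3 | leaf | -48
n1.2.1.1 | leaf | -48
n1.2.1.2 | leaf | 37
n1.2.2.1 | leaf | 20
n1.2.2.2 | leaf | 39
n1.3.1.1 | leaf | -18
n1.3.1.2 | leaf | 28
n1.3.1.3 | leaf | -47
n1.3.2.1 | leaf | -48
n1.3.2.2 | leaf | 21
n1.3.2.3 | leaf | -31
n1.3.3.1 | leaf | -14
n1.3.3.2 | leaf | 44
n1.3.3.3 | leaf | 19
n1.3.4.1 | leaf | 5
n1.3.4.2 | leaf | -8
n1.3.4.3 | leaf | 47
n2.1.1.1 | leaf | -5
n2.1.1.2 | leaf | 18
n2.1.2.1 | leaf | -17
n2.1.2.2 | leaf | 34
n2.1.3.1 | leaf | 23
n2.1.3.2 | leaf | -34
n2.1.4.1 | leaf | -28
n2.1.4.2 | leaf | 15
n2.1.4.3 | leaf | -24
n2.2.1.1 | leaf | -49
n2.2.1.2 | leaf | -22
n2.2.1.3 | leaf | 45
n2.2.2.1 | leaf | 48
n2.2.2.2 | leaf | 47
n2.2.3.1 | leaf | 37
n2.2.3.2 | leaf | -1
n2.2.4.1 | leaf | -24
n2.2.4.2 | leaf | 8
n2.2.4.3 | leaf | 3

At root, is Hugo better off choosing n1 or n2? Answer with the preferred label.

n2

n1.1.1 (Mika): max(-20, 17, 34) = 34
n1.1.2 (Mika): max(3, 41, -48) = 41
n1.1 (Hugo): min(34, 41) = 34
n1.2.1 (Mika): max(-48, 37) = 37
n1.2.2 (Mika): max(20, 39) = 39
n1.2 (Hugo): min(37, 39) = 37
n1.3.1 (Mika): max(-18, 28, -47) = 28
n1.3.2 (Mika): max(-48, 21, -31) = 21
n1.3.3 (Mika): max(-14, 44, 19) = 44
n1.3.4 (Mika): max(5, -8, 47) = 47
n1.3 (Hugo): min(28, 21, 44, 47) = 21
n1 (Mika): max(34, 37, 21) = 37
n2.1.1 (Mika): max(-5, 18) = 18
n2.1.2 (Mika): max(-17, 34) = 34
n2.1.3 (Mika): max(23, -34) = 23
n2.1.4 (Mika): max(-28, 15, -24) = 15
n2.1 (Hugo): min(18, 34, 23, 15) = 15
n2.2.1 (Mika): max(-49, -22, 45) = 45
n2.2.2 (Mika): max(48, 47) = 48
n2.2.3 (Mika): max(37, -1) = 37
n2.2.4 (Mika): max(-24, 8, 3) = 8
n2.2 (Hugo): min(45, 48, 37, 8) = 8
n2 (Mika): max(15, 8) = 15
Hugo prefers the lower value; n1=37, n2=15. n2 is better since 15 < 37.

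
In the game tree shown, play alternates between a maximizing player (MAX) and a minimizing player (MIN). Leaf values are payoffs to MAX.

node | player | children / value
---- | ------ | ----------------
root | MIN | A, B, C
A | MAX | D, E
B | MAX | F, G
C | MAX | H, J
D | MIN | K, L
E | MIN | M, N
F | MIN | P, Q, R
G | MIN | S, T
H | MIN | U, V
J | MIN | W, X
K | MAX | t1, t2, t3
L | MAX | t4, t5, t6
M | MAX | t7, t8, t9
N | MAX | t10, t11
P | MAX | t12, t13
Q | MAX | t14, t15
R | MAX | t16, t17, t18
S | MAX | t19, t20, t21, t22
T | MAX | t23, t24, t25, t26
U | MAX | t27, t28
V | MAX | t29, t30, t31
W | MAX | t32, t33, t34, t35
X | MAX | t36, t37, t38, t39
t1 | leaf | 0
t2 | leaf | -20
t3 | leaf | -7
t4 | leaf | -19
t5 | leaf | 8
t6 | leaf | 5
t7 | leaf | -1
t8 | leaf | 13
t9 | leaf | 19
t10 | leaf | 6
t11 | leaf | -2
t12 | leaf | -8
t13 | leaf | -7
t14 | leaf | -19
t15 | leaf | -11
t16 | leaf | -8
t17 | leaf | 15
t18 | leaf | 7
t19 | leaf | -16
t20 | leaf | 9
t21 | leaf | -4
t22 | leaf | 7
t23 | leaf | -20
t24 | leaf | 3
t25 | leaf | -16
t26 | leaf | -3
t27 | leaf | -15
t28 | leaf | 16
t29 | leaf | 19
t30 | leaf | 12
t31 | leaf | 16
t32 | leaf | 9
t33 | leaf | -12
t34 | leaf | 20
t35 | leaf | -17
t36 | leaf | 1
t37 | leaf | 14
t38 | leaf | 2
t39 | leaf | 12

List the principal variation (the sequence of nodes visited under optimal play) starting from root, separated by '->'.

K (MAX): max(0, -20, -7) = 0
L (MAX): max(-19, 8, 5) = 8
D (MIN): min(0, 8) = 0
M (MAX): max(-1, 13, 19) = 19
N (MAX): max(6, -2) = 6
E (MIN): min(19, 6) = 6
A (MAX): max(0, 6) = 6
P (MAX): max(-8, -7) = -7
Q (MAX): max(-19, -11) = -11
R (MAX): max(-8, 15, 7) = 15
F (MIN): min(-7, -11, 15) = -11
S (MAX): max(-16, 9, -4, 7) = 9
T (MAX): max(-20, 3, -16, -3) = 3
G (MIN): min(9, 3) = 3
B (MAX): max(-11, 3) = 3
U (MAX): max(-15, 16) = 16
V (MAX): max(19, 12, 16) = 19
H (MIN): min(16, 19) = 16
W (MAX): max(9, -12, 20, -17) = 20
X (MAX): max(1, 14, 2, 12) = 14
J (MIN): min(20, 14) = 14
C (MAX): max(16, 14) = 16
root (MIN): min(6, 3, 16) = 3
At root, MIN picks B (lowest: 3).
At B, MAX picks G (highest: 3).
At G, MIN picks T (lowest: 3).
At T, MAX picks t24 (highest: 3).
Terminal value 3.

root -> B -> G -> T -> t24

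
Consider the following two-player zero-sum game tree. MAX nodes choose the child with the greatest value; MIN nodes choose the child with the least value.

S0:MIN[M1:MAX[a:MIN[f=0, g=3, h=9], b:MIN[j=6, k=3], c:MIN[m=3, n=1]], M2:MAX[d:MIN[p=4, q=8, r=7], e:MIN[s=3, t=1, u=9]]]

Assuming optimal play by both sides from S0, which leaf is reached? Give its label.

a (MIN): min(0, 3, 9) = 0
b (MIN): min(6, 3) = 3
c (MIN): min(3, 1) = 1
M1 (MAX): max(0, 3, 1) = 3
d (MIN): min(4, 8, 7) = 4
e (MIN): min(3, 1, 9) = 1
M2 (MAX): max(4, 1) = 4
S0 (MIN): min(3, 4) = 3
At S0, MIN picks M1 (lowest: 3).
At M1, MAX picks b (highest: 3).
At b, MIN picks k (lowest: 3).
Terminal value 3.

k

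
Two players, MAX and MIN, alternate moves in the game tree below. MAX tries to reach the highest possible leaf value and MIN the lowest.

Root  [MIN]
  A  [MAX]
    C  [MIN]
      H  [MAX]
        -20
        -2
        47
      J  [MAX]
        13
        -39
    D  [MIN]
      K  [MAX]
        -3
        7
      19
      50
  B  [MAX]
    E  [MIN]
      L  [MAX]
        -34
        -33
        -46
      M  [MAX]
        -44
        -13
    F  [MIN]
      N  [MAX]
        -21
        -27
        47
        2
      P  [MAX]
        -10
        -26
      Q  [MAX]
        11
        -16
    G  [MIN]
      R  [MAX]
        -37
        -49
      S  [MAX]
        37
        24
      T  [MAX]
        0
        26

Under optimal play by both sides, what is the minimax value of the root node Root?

H (MAX): max(-20, -2, 47) = 47
J (MAX): max(13, -39) = 13
C (MIN): min(47, 13) = 13
K (MAX): max(-3, 7) = 7
D (MIN): min(7, 19, 50) = 7
A (MAX): max(13, 7) = 13
L (MAX): max(-34, -33, -46) = -33
M (MAX): max(-44, -13) = -13
E (MIN): min(-33, -13) = -33
N (MAX): max(-21, -27, 47, 2) = 47
P (MAX): max(-10, -26) = -10
Q (MAX): max(11, -16) = 11
F (MIN): min(47, -10, 11) = -10
R (MAX): max(-37, -49) = -37
S (MAX): max(37, 24) = 37
T (MAX): max(0, 26) = 26
G (MIN): min(-37, 37, 26) = -37
B (MAX): max(-33, -10, -37) = -10
Root (MIN): min(13, -10) = -10

-10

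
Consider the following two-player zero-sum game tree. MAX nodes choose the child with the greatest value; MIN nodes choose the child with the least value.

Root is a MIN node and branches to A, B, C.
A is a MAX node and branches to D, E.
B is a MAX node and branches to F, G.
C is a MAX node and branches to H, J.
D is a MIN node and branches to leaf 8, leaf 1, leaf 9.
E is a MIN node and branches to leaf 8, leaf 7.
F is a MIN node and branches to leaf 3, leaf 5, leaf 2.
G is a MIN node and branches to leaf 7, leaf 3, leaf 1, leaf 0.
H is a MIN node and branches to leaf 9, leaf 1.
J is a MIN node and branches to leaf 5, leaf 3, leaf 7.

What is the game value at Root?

D (MIN): min(8, 1, 9) = 1
E (MIN): min(8, 7) = 7
A (MAX): max(1, 7) = 7
F (MIN): min(3, 5, 2) = 2
G (MIN): min(7, 3, 1, 0) = 0
B (MAX): max(2, 0) = 2
H (MIN): min(9, 1) = 1
J (MIN): min(5, 3, 7) = 3
C (MAX): max(1, 3) = 3
Root (MIN): min(7, 2, 3) = 2

2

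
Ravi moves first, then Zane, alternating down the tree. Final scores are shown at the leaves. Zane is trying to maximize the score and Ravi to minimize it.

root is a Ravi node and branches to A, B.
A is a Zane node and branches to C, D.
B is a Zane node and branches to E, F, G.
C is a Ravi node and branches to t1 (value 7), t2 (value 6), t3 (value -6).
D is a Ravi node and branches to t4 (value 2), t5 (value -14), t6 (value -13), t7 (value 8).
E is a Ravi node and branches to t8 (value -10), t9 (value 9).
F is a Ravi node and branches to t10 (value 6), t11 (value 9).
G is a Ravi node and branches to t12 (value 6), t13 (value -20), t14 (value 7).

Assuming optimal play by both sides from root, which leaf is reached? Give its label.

t3

C (Ravi): min(7, 6, -6) = -6
D (Ravi): min(2, -14, -13, 8) = -14
A (Zane): max(-6, -14) = -6
E (Ravi): min(-10, 9) = -10
F (Ravi): min(6, 9) = 6
G (Ravi): min(6, -20, 7) = -20
B (Zane): max(-10, 6, -20) = 6
root (Ravi): min(-6, 6) = -6
At root, Ravi picks A (lowest: -6).
At A, Zane picks C (highest: -6).
At C, Ravi picks t3 (lowest: -6).
Terminal value -6.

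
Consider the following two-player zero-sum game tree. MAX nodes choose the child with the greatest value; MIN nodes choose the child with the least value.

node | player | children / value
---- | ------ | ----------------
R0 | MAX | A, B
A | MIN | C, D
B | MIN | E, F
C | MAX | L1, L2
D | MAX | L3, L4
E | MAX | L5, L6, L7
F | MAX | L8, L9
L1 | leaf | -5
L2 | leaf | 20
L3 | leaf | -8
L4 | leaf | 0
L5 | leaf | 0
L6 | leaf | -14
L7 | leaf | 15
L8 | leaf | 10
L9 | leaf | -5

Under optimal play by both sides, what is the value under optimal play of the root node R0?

10

C (MAX): max(-5, 20) = 20
D (MAX): max(-8, 0) = 0
A (MIN): min(20, 0) = 0
E (MAX): max(0, -14, 15) = 15
F (MAX): max(10, -5) = 10
B (MIN): min(15, 10) = 10
R0 (MAX): max(0, 10) = 10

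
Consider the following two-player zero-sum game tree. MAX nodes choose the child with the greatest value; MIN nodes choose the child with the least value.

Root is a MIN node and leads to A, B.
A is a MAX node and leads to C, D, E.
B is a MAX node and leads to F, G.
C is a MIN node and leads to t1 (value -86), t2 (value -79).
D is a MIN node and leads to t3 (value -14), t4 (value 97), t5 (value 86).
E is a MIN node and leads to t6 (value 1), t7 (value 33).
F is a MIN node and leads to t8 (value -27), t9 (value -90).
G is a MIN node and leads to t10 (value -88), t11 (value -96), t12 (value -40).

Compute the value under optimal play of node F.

-90

F (MIN): min(-27, -90) = -90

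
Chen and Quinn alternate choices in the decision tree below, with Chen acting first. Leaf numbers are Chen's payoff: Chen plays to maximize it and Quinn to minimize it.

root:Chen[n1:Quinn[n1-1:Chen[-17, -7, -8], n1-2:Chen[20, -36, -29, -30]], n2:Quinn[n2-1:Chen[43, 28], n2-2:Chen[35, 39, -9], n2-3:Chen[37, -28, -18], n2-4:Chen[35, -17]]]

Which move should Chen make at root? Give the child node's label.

n1-1 (Chen): max(-17, -7, -8) = -7
n1-2 (Chen): max(20, -36, -29, -30) = 20
n1 (Quinn): min(-7, 20) = -7
n2-1 (Chen): max(43, 28) = 43
n2-2 (Chen): max(35, 39, -9) = 39
n2-3 (Chen): max(37, -28, -18) = 37
n2-4 (Chen): max(35, -17) = 35
n2 (Quinn): min(43, 39, 37, 35) = 35
root (Chen): max(-7, 35) = 35
Chen at root wants the highest of {n1=-7, n2=35}, so chooses n2.

n2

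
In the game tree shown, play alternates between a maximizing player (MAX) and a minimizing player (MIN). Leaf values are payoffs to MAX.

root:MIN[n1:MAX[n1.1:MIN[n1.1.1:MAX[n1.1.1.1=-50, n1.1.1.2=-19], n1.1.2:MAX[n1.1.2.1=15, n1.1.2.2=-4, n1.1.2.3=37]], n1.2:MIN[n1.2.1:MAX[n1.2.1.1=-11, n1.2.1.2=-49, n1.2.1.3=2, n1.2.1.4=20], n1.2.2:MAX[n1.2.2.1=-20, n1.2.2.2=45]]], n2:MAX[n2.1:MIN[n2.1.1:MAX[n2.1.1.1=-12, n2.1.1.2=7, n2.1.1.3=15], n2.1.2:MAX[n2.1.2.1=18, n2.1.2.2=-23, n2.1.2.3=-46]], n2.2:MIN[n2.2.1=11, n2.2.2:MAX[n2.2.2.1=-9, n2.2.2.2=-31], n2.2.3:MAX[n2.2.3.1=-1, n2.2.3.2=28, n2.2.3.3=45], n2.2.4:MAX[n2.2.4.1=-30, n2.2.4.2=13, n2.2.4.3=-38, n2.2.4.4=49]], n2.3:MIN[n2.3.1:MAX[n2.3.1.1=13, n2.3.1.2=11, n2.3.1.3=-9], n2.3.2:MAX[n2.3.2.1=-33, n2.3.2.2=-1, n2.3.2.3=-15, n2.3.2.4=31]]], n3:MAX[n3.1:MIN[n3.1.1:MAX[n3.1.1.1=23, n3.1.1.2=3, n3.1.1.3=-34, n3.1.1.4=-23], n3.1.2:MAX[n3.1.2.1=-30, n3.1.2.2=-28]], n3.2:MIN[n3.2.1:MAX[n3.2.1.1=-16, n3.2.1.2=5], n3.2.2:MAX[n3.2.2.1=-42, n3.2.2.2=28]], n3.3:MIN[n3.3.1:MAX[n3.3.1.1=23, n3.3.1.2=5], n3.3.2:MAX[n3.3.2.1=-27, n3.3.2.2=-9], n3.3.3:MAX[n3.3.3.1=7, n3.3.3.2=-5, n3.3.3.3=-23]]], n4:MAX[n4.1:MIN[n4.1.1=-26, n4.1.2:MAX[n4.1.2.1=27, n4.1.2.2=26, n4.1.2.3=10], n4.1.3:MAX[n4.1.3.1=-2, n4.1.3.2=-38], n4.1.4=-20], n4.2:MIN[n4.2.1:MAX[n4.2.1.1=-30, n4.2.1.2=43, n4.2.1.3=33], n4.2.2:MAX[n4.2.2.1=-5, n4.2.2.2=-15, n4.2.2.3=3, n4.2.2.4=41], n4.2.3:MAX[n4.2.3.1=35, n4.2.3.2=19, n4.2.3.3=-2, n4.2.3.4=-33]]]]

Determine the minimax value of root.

n1.1.1 (MAX): max(-50, -19) = -19
n1.1.2 (MAX): max(15, -4, 37) = 37
n1.1 (MIN): min(-19, 37) = -19
n1.2.1 (MAX): max(-11, -49, 2, 20) = 20
n1.2.2 (MAX): max(-20, 45) = 45
n1.2 (MIN): min(20, 45) = 20
n1 (MAX): max(-19, 20) = 20
n2.1.1 (MAX): max(-12, 7, 15) = 15
n2.1.2 (MAX): max(18, -23, -46) = 18
n2.1 (MIN): min(15, 18) = 15
n2.2.2 (MAX): max(-9, -31) = -9
n2.2.3 (MAX): max(-1, 28, 45) = 45
n2.2.4 (MAX): max(-30, 13, -38, 49) = 49
n2.2 (MIN): min(11, -9, 45, 49) = -9
n2.3.1 (MAX): max(13, 11, -9) = 13
n2.3.2 (MAX): max(-33, -1, -15, 31) = 31
n2.3 (MIN): min(13, 31) = 13
n2 (MAX): max(15, -9, 13) = 15
n3.1.1 (MAX): max(23, 3, -34, -23) = 23
n3.1.2 (MAX): max(-30, -28) = -28
n3.1 (MIN): min(23, -28) = -28
n3.2.1 (MAX): max(-16, 5) = 5
n3.2.2 (MAX): max(-42, 28) = 28
n3.2 (MIN): min(5, 28) = 5
n3.3.1 (MAX): max(23, 5) = 23
n3.3.2 (MAX): max(-27, -9) = -9
n3.3.3 (MAX): max(7, -5, -23) = 7
n3.3 (MIN): min(23, -9, 7) = -9
n3 (MAX): max(-28, 5, -9) = 5
n4.1.2 (MAX): max(27, 26, 10) = 27
n4.1.3 (MAX): max(-2, -38) = -2
n4.1 (MIN): min(-26, 27, -2, -20) = -26
n4.2.1 (MAX): max(-30, 43, 33) = 43
n4.2.2 (MAX): max(-5, -15, 3, 41) = 41
n4.2.3 (MAX): max(35, 19, -2, -33) = 35
n4.2 (MIN): min(43, 41, 35) = 35
n4 (MAX): max(-26, 35) = 35
root (MIN): min(20, 15, 5, 35) = 5

5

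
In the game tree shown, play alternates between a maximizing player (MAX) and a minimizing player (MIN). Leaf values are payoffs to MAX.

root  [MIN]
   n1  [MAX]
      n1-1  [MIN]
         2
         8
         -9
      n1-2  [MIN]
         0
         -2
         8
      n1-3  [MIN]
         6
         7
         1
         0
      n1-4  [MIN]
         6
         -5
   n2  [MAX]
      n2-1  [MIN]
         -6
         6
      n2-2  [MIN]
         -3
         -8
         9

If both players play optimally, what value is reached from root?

-6

n1-1 (MIN): min(2, 8, -9) = -9
n1-2 (MIN): min(0, -2, 8) = -2
n1-3 (MIN): min(6, 7, 1, 0) = 0
n1-4 (MIN): min(6, -5) = -5
n1 (MAX): max(-9, -2, 0, -5) = 0
n2-1 (MIN): min(-6, 6) = -6
n2-2 (MIN): min(-3, -8, 9) = -8
n2 (MAX): max(-6, -8) = -6
root (MIN): min(0, -6) = -6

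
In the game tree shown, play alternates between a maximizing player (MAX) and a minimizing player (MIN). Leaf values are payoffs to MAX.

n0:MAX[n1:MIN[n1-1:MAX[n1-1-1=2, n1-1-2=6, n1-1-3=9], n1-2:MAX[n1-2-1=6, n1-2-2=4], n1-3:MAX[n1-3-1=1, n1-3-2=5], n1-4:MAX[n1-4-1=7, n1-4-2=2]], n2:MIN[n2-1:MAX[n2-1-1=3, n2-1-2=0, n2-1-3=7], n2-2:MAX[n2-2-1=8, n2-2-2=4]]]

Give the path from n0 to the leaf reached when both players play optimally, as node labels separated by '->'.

n0 -> n2 -> n2-1 -> n2-1-3

n1-1 (MAX): max(2, 6, 9) = 9
n1-2 (MAX): max(6, 4) = 6
n1-3 (MAX): max(1, 5) = 5
n1-4 (MAX): max(7, 2) = 7
n1 (MIN): min(9, 6, 5, 7) = 5
n2-1 (MAX): max(3, 0, 7) = 7
n2-2 (MAX): max(8, 4) = 8
n2 (MIN): min(7, 8) = 7
n0 (MAX): max(5, 7) = 7
At n0, MAX picks n2 (highest: 7).
At n2, MIN picks n2-1 (lowest: 7).
At n2-1, MAX picks n2-1-3 (highest: 7).
Terminal value 7.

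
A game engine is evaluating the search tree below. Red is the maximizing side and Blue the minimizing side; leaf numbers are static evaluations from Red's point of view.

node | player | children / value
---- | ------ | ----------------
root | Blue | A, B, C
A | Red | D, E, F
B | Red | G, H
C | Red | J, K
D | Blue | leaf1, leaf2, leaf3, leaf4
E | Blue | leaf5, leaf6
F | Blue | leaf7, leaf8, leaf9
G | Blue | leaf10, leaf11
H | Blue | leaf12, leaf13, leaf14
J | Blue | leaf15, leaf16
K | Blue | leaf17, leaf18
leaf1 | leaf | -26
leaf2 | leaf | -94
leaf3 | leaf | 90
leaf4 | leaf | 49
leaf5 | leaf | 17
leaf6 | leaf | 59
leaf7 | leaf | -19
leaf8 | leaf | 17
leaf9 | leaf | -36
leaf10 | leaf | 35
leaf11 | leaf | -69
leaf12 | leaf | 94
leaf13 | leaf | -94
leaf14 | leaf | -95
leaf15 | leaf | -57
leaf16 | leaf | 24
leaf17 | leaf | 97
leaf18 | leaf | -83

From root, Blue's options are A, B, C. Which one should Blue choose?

D (Blue): min(-26, -94, 90, 49) = -94
E (Blue): min(17, 59) = 17
F (Blue): min(-19, 17, -36) = -36
A (Red): max(-94, 17, -36) = 17
G (Blue): min(35, -69) = -69
H (Blue): min(94, -94, -95) = -95
B (Red): max(-69, -95) = -69
J (Blue): min(-57, 24) = -57
K (Blue): min(97, -83) = -83
C (Red): max(-57, -83) = -57
root (Blue): min(17, -69, -57) = -69
Blue at root wants the lowest of {A=17, B=-69, C=-57}, so chooses B.

B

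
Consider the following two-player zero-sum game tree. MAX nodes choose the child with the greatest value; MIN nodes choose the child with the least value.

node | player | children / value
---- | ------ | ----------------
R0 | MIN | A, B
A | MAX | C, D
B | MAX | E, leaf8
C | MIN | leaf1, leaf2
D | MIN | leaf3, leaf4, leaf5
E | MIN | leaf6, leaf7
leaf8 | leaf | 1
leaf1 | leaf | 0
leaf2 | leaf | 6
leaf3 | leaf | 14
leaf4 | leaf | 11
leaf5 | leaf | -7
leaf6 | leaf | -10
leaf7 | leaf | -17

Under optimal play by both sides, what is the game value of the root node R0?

C (MIN): min(0, 6) = 0
D (MIN): min(14, 11, -7) = -7
A (MAX): max(0, -7) = 0
E (MIN): min(-10, -17) = -17
B (MAX): max(-17, 1) = 1
R0 (MIN): min(0, 1) = 0

0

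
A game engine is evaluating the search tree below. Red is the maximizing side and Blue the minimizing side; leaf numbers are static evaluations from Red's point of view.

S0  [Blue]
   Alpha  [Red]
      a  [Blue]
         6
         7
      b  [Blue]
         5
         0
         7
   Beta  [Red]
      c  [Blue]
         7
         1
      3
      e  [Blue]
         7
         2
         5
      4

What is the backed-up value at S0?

a (Blue): min(6, 7) = 6
b (Blue): min(5, 0, 7) = 0
Alpha (Red): max(6, 0) = 6
c (Blue): min(7, 1) = 1
e (Blue): min(7, 2, 5) = 2
Beta (Red): max(1, 3, 2, 4) = 4
S0 (Blue): min(6, 4) = 4

4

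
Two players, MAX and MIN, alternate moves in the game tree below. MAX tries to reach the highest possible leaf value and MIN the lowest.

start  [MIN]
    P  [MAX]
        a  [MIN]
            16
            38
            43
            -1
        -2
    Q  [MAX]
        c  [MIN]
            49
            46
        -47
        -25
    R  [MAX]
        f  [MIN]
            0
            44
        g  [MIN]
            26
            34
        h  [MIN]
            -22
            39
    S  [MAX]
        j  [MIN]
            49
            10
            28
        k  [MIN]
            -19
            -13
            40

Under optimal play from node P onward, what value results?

-1

a (MIN): min(16, 38, 43, -1) = -1
P (MAX): max(-1, -2) = -1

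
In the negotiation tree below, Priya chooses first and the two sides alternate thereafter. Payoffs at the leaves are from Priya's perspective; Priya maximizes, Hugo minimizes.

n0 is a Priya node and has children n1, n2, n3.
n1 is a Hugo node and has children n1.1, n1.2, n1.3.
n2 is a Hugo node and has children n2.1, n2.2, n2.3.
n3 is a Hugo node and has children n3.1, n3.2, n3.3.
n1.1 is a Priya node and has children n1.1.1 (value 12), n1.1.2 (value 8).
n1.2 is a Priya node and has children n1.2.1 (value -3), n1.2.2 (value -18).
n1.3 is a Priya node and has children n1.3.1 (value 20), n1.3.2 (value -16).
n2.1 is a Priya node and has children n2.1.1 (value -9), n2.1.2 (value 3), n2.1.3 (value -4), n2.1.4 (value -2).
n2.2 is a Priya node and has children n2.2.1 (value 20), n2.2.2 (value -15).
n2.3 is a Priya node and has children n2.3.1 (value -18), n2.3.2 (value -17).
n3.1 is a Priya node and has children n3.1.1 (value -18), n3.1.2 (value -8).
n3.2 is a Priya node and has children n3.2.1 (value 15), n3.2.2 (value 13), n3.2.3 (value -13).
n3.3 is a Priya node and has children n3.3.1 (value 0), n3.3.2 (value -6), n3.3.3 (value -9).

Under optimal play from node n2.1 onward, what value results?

3

n2.1 (Priya): max(-9, 3, -4, -2) = 3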